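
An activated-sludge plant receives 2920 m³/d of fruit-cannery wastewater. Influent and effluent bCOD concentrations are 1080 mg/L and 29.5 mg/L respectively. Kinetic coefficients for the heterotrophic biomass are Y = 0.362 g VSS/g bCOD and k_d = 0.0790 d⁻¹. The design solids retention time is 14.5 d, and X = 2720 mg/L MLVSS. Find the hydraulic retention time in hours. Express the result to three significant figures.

From the SRT design equation V = Y Q (S₀−S) θ_c / [X (1 + k_d θ_c)] = 0.362 × 2920 × (1080 − 29.5) × 14.5 / [2720 × (1 + 0.0790 × 14.5)] = 1.61×10^7 / 5836 = 2759 m³.
Hydraulic retention time τ = V/Q = 2759 / 2920 = 0.9449 d = 22.68 h.

τ ≈ 22.7 h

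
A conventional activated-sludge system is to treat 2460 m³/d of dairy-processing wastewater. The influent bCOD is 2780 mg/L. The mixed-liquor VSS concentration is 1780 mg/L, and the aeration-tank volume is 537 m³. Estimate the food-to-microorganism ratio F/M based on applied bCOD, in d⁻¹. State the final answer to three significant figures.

F/M = Q·S₀ / (V·X) = 2460 × 2780 / (537.0 × 1780) = 7.155 g bCOD·(g VSS·d)⁻¹.

F/M ≈ 7.15 d⁻¹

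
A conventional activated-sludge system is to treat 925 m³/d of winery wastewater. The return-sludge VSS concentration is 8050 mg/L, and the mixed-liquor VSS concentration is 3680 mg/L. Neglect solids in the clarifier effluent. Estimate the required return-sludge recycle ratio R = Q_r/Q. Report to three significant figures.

R ≈ 0.842

R = Q_r/Q = X/(X_r − X) = 3680 / (8050 − 3680) = 0.8421.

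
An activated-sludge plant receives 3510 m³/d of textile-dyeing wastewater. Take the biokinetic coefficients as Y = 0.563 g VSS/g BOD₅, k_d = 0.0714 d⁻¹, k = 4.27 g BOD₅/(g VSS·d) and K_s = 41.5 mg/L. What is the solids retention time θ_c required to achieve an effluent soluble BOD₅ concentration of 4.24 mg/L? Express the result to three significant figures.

θ_c ≈ 6.60 d

At the target effluent, Y k S/(K_s+S) = 0.563×4.27×4.24/45.74 = 0.2228 d⁻¹.
1/θ_c = 0.2228 − 0.0714 = 0.1514 d⁻¹, so θ_c = 6.603 d.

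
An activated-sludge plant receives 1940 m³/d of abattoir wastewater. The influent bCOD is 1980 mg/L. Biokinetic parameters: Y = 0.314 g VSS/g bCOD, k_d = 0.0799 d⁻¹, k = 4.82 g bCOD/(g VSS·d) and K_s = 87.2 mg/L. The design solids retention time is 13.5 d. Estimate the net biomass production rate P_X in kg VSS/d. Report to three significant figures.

P_X ≈ 577 kg VSS/d

For a completely mixed reactor with recycle the Lawrence–McCarty relation gives S = K_s·(1 + k_d·θ_c) / [θ_c·(Y·k − k_d) − 1] = 87.2 × (1 + 0.0799 × 13.5) / [13.5 × (0.314 × 4.82 − 0.0799) − 1] = 181.3 / 18.35 = 9.876 mg/L.
The observed yield is Y_obs = Y/(1 + k_d·θ_c) = 0.314 / (1 + 0.0799 × 13.5) = 0.314 / 2.079 = 0.1511 g VSS per g bCOD removed.
ΔS = 1980 − 9.88 = 1970 mg/L, so the substrate removal rate is 1940 × 1970/1000 = 3822 kg bCOD/d.
P_X = Y_obs · Q(S₀ − S) = 0.1511 × 3822 = 577.4 kg VSS/d.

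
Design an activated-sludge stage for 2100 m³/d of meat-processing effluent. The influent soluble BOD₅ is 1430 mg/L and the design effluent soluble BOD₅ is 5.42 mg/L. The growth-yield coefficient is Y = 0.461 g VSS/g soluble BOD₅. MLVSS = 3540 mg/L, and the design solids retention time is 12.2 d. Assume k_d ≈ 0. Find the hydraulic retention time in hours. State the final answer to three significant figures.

With k_d = 0 the design equation reduces to V = Y Q (S₀−S) θ_c / X = 0.461 × 2100 × (1430 − 5.42) × 12.2 / 3540 = 4753 m³.
Hydraulic retention time τ = V/Q = 4753 / 2100 = 2.263 d = 54.32 h.

τ ≈ 54.3 h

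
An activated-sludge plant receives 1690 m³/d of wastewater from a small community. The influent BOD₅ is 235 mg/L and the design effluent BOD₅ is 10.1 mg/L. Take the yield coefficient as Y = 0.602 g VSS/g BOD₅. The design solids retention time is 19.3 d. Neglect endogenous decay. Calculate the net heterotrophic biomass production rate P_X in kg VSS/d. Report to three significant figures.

P_X ≈ 229 kg VSS/d

With endogenous decay neglected, the observed yield equals the true yield: Y_obs = Y = 0.602 g VSS/g BOD₅.
Substrate removed = Q·(S₀ − S) = 1690 m³/d × (235 − 10.1) g/m³ = 3.8×10^5 g/d = 380.1 kg/d.
So the net sludge growth is P_X = 0.6020 × 380.1 = 228.8 kg VSS/d.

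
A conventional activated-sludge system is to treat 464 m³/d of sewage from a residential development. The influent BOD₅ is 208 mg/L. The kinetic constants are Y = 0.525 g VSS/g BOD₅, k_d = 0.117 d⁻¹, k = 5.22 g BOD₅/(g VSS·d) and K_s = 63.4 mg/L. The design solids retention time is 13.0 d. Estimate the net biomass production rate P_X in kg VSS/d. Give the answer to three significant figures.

For a completely mixed reactor with recycle the Lawrence–McCarty relation gives S = K_s·(1 + k_d·θ_c) / [θ_c·(Y·k − k_d) − 1] = 63.4 × (1 + 0.117 × 13.0) / [13.0 × (0.525 × 5.22 − 0.117) − 1] = 159.8 / 33.11 = 4.828 mg/L.
Y_obs = Y / (1 + k_d θ_c) = 0.525 / (1 + 0.117 × 13.0) = 0.525 / 2.521 = 0.2083.
Substrate removed = Q·(S₀ − S) = 464 m³/d × (208 − 4.83) g/m³ = 9.43×10^4 g/d = 94.27 kg/d.
Biomass produced: P_X = Y_obs·Q·ΔS = 0.2083 × 94.27 ≈ 19.63 kg VSS/d.

P_X ≈ 19.6 kg VSS/d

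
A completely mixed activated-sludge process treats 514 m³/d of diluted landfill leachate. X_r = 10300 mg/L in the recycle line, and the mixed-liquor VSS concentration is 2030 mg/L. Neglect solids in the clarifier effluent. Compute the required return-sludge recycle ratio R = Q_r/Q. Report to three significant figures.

Mass balance around the secondary clarifier (neglecting effluent solids): R = X / (X_r − X) = 2030 / (10300 − 2030) = 0.2455.

R ≈ 0.245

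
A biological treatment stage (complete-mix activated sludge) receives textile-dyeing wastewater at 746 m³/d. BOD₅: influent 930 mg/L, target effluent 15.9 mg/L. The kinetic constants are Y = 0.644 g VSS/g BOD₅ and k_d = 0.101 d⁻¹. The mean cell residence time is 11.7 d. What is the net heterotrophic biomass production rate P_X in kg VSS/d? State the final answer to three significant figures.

Observed yield with endogenous decay: Y_obs = Y / (1 + k_d·θ_c) = 0.644 / (1 + 0.101 × 11.7) = 0.644 / 2.182 = 0.2952 g VSS/g BOD₅.
Substrate removed = Q·(S₀ − S) = 746 m³/d × (930 − 15.9) g/m³ = 6.82×10^5 g/d = 681.9 kg/d.
So the net sludge growth is P_X = 0.2952 × 681.9 = 201.3 kg VSS/d.

P_X ≈ 201 kg VSS/d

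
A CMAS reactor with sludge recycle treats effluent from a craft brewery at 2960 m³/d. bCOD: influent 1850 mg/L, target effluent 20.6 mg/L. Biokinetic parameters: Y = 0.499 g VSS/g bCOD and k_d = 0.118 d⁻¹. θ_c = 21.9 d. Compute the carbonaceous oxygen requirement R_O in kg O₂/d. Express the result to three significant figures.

R_O ≈ 4340 kg O₂/d

Y_obs = Y / (1 + k_d θ_c) = 0.499 / (1 + 0.118 × 21.9) = 0.499 / 3.584 = 0.1392.
Substrate removed = Q·(S₀ − S) = 2960 m³/d × (1850 − 20.6) g/m³ = 5.42×10^6 g/d = 5415 kg/d.
Net sludge production P_X = 0.1392 × 5415 = 753.9 kg VSS/d.
R_O = Q·ΔS − 1.42 P_X = 5415 − 1071 = 4344 kg O₂/d.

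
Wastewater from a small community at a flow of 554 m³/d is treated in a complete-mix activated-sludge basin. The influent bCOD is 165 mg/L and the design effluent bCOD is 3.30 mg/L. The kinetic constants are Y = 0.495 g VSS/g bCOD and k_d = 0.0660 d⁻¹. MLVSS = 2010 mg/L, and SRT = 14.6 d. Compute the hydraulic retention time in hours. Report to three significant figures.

From the SRT design equation V = Y Q (S₀−S) θ_c / [X (1 + k_d θ_c)] = 0.495 × 554 × (165 − 3.30) × 14.6 / [2010 × (1 + 0.0660 × 14.6)] = 6.47×10^5 / 3947 = 164.0 m³.
τ = V/Q = 164.0/554 = 0.2961 d, or 7.106 h.

τ ≈ 7.11 h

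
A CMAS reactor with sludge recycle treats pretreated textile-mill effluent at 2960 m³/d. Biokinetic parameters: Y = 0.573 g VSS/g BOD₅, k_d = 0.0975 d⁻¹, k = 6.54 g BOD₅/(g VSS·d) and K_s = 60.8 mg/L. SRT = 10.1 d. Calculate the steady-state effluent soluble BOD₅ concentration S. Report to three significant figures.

From the Monod/SRT balance for a CMAS, S = K_s·(1+k_d θ_c)/[θ_c·(Y k − k_d) − 1] = 60.8 × (1 + 0.0975 × 10.1) / [10.1 × (0.573 × 6.54 − 0.0975) − 1] = 120.7 / 35.86 = 3.365 mg/L.

S ≈ 3.36 mg/L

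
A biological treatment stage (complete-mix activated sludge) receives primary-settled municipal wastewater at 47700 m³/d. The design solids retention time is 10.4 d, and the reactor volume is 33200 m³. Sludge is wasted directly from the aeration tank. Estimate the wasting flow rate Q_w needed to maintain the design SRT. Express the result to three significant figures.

Wasting from the aeration tank: Q_w = V / θ_c = 33200 / 10.4 = 3192 m³/d.

Q_w ≈ 3190 m³/d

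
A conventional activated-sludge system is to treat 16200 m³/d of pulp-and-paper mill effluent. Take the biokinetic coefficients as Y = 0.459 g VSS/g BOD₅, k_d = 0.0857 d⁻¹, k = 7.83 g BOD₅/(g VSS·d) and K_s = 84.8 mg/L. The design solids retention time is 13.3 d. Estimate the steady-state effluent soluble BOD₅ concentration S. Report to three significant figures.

From the Monod/SRT balance for a CMAS, S = K_s·(1+k_d θ_c)/[θ_c·(Y k − k_d) − 1] = 84.8 × (1 + 0.0857 × 13.3) / [13.3 × (0.459 × 7.83 − 0.0857) − 1] = 181.5 / 45.66 = 3.974 mg/L.

S ≈ 3.97 mg/L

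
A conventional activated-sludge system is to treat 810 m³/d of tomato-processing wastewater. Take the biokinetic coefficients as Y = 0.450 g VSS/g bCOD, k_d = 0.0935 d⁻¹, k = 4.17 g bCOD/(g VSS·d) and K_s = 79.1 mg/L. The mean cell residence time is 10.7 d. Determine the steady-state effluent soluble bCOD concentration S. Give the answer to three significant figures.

S ≈ 8.75 mg/L

For a completely mixed reactor with recycle the Lawrence–McCarty relation gives S = K_s·(1 + k_d·θ_c) / [θ_c·(Y·k − k_d) − 1] = 79.1 × (1 + 0.0935 × 10.7) / [10.7 × (0.450 × 4.17 − 0.0935) − 1] = 158.2 / 18.08 = 8.753 mg/L.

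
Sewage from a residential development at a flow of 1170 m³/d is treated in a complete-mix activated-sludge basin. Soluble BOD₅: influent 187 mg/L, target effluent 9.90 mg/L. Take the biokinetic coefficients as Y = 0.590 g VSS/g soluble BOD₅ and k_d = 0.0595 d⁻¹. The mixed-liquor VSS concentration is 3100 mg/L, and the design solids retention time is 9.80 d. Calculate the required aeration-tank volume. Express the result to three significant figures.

Rearranging the biomass balance for a CMAS with decay, V = Y·Q·ΔS·θ_c / [X·(1+k_d θ_c)] = 0.590 × 1170 × (187 − 9.90) × 9.80 / [3100 × (1 + 0.0595 × 9.80)] = 1.2×10^6 / 4908 = 244.1 m³.

V ≈ 244 m³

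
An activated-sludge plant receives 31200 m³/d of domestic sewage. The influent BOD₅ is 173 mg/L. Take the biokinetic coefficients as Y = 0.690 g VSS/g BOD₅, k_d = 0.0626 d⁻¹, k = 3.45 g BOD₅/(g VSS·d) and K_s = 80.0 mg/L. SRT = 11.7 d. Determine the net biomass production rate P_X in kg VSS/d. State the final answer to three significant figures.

From the Monod/SRT balance for a CMAS, S = K_s·(1+k_d θ_c)/[θ_c·(Y k − k_d) − 1] = 80.0 × (1 + 0.0626 × 11.7) / [11.7 × (0.690 × 3.45 − 0.0626) − 1] = 138.6 / 26.12 = 5.306 mg/L.
Y_obs = Y / (1 + k_d θ_c) = 0.690 / (1 + 0.0626 × 11.7) = 0.690 / 1.732 = 0.3983.
ΔS = 173 − 5.31 = 167.7 mg/L, so the substrate removal rate is 31200 × 167.7/1000 = 5232 kg BOD₅/d.
P_X = Y_obs · Q(S₀ − S) = 0.3983 × 5232 = 2084 kg VSS/d.

P_X ≈ 2080 kg VSS/d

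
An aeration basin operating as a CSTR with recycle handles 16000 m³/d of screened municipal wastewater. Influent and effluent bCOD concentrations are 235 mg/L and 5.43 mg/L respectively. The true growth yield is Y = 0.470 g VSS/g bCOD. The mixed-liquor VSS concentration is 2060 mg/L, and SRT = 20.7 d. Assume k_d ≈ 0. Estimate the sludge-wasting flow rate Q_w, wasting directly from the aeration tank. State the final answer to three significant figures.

V·X = Y·Q·ΔS·θ_c gives V = 0.470 × 16000 × (235 − 5.43) × 20.7 / 2060 = 17347 m³.
With mixed-liquor wasting, θ_c = V/Q_w, so Q_w = V/θ_c = 17347/20.7 = 838.0 m³/d.

Q_w ≈ 838 m³/d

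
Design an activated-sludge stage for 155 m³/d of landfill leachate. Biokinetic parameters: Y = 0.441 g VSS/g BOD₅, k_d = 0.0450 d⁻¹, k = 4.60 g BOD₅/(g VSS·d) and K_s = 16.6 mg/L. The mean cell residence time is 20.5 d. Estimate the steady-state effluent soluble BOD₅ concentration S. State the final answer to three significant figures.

S ≈ 0.805 mg/L

From the Monod/SRT balance for a CMAS, S = K_s·(1+k_d θ_c)/[θ_c·(Y k − k_d) − 1] = 16.6 × (1 + 0.0450 × 20.5) / [20.5 × (0.441 × 4.60 − 0.0450) − 1] = 31.91 / 39.66 = 0.8046 mg/L.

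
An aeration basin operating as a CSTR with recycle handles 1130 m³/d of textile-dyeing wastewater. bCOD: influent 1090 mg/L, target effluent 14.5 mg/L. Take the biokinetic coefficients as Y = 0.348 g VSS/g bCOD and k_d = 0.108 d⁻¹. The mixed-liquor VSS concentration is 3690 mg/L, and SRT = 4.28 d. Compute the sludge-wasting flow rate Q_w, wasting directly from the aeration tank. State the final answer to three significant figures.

Q_w ≈ 78.4 m³/d

Rearranging the biomass balance for a CMAS with decay, V = Y·Q·ΔS·θ_c / [X·(1+k_d θ_c)] = 0.348 × 1130 × (1090 − 14.5) × 4.28 / [3690 × (1 + 0.108 × 4.28)] = 1.81×10^6 / 5396 = 335.5 m³.
With mixed-liquor wasting, θ_c = V/Q_w, so Q_w = V/θ_c = 335.5/4.28 = 78.38 m³/d.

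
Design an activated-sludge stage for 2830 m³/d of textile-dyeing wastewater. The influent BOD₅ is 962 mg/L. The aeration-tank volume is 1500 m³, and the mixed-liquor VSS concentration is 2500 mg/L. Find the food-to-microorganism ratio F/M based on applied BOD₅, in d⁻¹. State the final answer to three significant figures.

F/M = Q·S₀ / (V·X) = 2830 × 962 / (1500 × 2500) = 0.7260 g BOD₅·(g VSS·d)⁻¹.

F/M ≈ 0.726 d⁻¹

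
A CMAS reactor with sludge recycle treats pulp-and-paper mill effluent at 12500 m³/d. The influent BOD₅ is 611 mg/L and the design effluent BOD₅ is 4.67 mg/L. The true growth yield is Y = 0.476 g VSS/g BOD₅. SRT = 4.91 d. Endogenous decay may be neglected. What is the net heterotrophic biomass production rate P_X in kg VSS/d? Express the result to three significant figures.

P_X ≈ 3610 kg VSS/d

No decay correction is needed, so Y_obs = Y = 0.476.
Mass of BOD₅ removed per day: Q(S₀ − S) = 12500 × 606.3 g/m³ = 7579 kg/d.
Net biomass production P_X = Y_obs × Q·(S₀ − S) = 0.4760 × 7579 = 3608 kg VSS/d.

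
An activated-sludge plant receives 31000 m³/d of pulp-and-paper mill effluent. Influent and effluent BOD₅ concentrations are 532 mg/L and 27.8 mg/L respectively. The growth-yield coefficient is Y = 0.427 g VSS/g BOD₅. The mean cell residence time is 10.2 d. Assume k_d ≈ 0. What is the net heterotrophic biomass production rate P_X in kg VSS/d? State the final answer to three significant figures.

Since k_d ≈ 0, Y_obs = Y = 0.427 g VSS/g BOD₅.
Q·(S₀ − S) = 31000 × (532 − 27.8) × 10⁻³ = 15630 kg/d removed.
P_X = Y_obs · Q(S₀ − S) = 0.4270 × 15630 = 6674 kg VSS/d.

P_X ≈ 6670 kg VSS/d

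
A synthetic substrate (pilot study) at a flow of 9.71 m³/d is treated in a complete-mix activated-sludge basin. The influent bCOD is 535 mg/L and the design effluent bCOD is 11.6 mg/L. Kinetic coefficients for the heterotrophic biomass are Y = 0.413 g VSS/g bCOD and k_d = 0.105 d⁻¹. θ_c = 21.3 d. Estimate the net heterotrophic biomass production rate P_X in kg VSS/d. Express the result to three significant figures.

P_X ≈ 0.649 kg VSS/d

Observed yield with endogenous decay: Y_obs = Y / (1 + k_d·θ_c) = 0.413 / (1 + 0.105 × 21.3) = 0.413 / 3.236 = 0.1276 g VSS/g bCOD.
Q·(S₀ − S) = 9.71 × (535 − 11.6) × 10⁻³ = 5.082 kg/d removed.
Net biomass production P_X = Y_obs × Q·(S₀ − S) = 0.1276 × 5.082 = 0.6485 kg VSS/d.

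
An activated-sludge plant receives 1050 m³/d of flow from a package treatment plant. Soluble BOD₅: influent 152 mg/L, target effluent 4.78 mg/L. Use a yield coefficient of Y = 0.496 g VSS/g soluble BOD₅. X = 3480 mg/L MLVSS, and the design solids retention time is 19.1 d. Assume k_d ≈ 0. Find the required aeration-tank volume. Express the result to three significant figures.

With k_d = 0 the design equation reduces to V = Y Q (S₀−S) θ_c / X = 0.496 × 1050 × (152 − 4.78) × 19.1 / 3480 = 420.8 m³.

V ≈ 421 m³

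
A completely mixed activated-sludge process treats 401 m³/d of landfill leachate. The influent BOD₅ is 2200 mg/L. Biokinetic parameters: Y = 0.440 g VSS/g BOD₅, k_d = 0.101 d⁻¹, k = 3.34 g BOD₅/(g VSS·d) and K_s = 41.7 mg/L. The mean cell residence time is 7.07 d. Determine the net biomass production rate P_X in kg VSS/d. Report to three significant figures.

From the Monod/SRT balance for a CMAS, S = K_s·(1+k_d θ_c)/[θ_c·(Y k − k_d) − 1] = 41.7 × (1 + 0.101 × 7.07) / [7.07 × (0.440 × 3.34 − 0.101) − 1] = 71.48 / 8.676 = 8.238 mg/L.
Y_obs = Y / (1 + k_d θ_c) = 0.440 / (1 + 0.101 × 7.07) = 0.440 / 1.714 = 0.2567.
Mass of BOD₅ removed per day: Q(S₀ − S) = 401 × 2192 g/m³ = 878.9 kg/d.
P_X = Y_obs · Q(S₀ − S) = 0.2567 × 878.9 = 225.6 kg VSS/d.

P_X ≈ 226 kg VSS/d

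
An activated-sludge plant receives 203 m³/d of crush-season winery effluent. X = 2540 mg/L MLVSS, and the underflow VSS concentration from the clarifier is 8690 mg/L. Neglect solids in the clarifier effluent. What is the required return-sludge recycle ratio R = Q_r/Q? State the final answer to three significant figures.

R ≈ 0.413

R = Q_r/Q = X/(X_r − X) = 2540 / (8690 − 2540) = 0.4130.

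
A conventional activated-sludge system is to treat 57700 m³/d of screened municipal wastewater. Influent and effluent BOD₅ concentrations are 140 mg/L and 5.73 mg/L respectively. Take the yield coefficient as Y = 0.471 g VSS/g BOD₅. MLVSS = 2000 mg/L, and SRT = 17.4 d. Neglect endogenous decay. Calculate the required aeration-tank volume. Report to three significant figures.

V ≈ 31700 m³

V·X = Y·Q·ΔS·θ_c gives V = 0.471 × 57700 × (140 − 5.73) × 17.4 / 2000 = 31746 m³.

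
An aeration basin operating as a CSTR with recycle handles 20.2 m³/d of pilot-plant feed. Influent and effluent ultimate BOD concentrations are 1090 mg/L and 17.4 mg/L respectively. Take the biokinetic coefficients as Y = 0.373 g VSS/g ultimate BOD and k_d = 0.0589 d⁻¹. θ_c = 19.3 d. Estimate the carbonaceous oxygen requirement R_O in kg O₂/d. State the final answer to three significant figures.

The observed yield is Y_obs = Y/(1 + k_d·θ_c) = 0.373 / (1 + 0.0589 × 19.3) = 0.373 / 2.137 = 0.1746 g VSS per g ultimate BOD removed.
Q·(S₀ − S) = 20.2 × (1090 − 17.4) × 10⁻³ = 21.67 kg/d removed.
Net sludge production P_X = 0.1746 × 21.67 = 3.782 kg VSS/d.
R_O = Q·ΔS − 1.42 P_X = 21.67 − 5.371 = 16.30 kg O₂/d.

R_O ≈ 16.3 kg O₂/d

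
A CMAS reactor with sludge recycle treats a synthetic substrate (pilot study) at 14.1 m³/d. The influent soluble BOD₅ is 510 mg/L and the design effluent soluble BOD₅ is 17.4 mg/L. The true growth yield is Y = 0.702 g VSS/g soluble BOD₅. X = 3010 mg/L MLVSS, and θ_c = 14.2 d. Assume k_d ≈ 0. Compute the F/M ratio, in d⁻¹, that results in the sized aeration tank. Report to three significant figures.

With k_d = 0 the design equation reduces to V = Y Q (S₀−S) θ_c / X = 0.702 × 14.1 × (510 − 17.4) × 14.2 / 3010 = 23.00 m³.
F/M = applied load / biomass = Q·S₀/(V·X) = 14.1 × 510 / (23.00 × 3010) = 0.1039 d⁻¹.

F/M ≈ 0.104 d⁻¹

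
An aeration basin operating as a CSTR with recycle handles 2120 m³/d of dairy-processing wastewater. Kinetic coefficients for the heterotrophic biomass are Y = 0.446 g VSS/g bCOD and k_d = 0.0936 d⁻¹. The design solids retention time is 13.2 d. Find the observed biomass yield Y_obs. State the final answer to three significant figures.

Y_obs ≈ 0.200 g VSS/g bCOD

Y_obs = Y / (1 + k_d θ_c) = 0.446 / (1 + 0.0936 × 13.2) = 0.446 / 2.236 = 0.1995.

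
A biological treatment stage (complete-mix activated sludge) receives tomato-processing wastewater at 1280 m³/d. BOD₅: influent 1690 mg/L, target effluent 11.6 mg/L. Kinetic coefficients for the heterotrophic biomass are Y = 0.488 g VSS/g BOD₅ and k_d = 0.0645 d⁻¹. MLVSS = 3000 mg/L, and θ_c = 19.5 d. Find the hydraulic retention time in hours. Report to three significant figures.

Rearranging the biomass balance for a CMAS with decay, V = Y·Q·ΔS·θ_c / [X·(1+k_d θ_c)] = 0.488 × 1280 × (1690 − 11.6) × 19.5 / [3000 × (1 + 0.0645 × 19.5)] = 2.04×10^7 / 6773 = 3018 m³.
τ = V/Q = 3018/1280 = 2.358 d, or 56.59 h.

τ ≈ 56.6 h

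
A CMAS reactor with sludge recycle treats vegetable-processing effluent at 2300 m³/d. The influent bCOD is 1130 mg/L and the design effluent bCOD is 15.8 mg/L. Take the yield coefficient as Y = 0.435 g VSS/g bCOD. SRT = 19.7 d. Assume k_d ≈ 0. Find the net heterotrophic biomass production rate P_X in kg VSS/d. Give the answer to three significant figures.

With endogenous decay neglected, the observed yield equals the true yield: Y_obs = Y = 0.435 g VSS/g bCOD.
Mass of bCOD removed per day: Q(S₀ − S) = 2300 × 1114 g/m³ = 2563 kg/d.
So the net sludge growth is P_X = 0.4350 × 2563 = 1115 kg VSS/d.

P_X ≈ 1110 kg VSS/d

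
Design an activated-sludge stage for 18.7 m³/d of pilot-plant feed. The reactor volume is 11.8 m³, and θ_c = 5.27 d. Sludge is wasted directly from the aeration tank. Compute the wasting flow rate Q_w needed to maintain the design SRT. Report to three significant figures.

With mixed-liquor wasting, θ_c = V/Q_w, so Q_w = V/θ_c = 11.80/5.27 = 2.239 m³/d.

Q_w ≈ 2.24 m³/d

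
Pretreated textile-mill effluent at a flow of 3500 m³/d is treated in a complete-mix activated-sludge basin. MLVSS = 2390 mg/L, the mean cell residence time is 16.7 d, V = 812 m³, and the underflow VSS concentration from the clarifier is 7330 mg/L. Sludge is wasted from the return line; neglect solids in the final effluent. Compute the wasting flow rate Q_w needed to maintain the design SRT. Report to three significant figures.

Q_w ≈ 15.9 m³/d

Q_w = (V·X)/(θ_c X_r) = 812.0 × 2390 / (16.7 × 7330) = 15.85 m³/d.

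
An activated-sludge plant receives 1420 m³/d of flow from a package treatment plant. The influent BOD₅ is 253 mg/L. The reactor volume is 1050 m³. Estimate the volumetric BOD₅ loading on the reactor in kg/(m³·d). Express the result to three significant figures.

Volumetric loading L_v = Q·S₀ / V = 1420 × 253 g/m³ / 1050 m³ = 342.2 g/(m³·d) = 0.3422 kg BOD₅/(m³·d).

L_v ≈ 0.342 kg BOD₅/(m³·d)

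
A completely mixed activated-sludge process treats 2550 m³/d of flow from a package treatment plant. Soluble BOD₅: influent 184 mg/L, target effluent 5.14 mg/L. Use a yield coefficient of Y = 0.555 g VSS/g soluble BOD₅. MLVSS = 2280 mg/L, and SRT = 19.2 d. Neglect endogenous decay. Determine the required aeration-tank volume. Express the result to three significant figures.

Biomass mass balance (decay neglected): V·X = Y·Q·(S₀ − S)·θ_c, so V = 0.555 × 2550 × (184 − 5.14) × 19.2 / 2280 = 2132 m³.

V ≈ 2130 m³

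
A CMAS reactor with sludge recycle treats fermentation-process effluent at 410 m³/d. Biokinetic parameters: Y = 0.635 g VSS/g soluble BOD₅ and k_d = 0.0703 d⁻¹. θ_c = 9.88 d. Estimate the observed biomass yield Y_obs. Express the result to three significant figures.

The observed yield is Y_obs = Y/(1 + k_d·θ_c) = 0.635 / (1 + 0.0703 × 9.88) = 0.635 / 1.695 = 0.3747 g VSS per g soluble BOD₅ removed.

Y_obs ≈ 0.375 g VSS/g soluble BOD₅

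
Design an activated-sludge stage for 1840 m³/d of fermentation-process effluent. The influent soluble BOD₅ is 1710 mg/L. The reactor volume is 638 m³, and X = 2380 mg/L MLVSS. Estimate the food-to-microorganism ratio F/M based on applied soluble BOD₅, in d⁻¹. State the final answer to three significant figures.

F/M ≈ 2.07 d⁻¹

F/M = Q·S₀ / (V·X) = 1840 × 1710 / (638.0 × 2380) = 2.072 g soluble BOD₅·(g VSS·d)⁻¹.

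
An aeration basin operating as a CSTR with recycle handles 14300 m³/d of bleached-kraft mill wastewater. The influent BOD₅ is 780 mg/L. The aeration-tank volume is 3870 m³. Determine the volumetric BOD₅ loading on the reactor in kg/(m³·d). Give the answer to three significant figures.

L_v ≈ 2.88 kg BOD₅/(m³·d)

Volumetric loading L_v = Q·S₀ / V = 14300 × 780 g/m³ / 3870 m³ = 2882 g/(m³·d) = 2.882 kg BOD₅/(m³·d).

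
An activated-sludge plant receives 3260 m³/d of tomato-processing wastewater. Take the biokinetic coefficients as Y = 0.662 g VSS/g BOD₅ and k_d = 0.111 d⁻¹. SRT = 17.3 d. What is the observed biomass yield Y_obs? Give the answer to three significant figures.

Observed yield with endogenous decay: Y_obs = Y / (1 + k_d·θ_c) = 0.662 / (1 + 0.111 × 17.3) = 0.662 / 2.920 = 0.2267 g VSS/g BOD₅.

Y_obs ≈ 0.227 g VSS/g BOD₅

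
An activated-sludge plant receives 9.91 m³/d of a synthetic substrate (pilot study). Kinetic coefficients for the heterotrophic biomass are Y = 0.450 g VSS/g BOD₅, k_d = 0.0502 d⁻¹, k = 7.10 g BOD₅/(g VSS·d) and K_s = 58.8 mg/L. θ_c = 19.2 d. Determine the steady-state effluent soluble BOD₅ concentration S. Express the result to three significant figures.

Effluent substrate depends only on kinetics and SRT: S = K_s(1 + k_d θ_c) / [θ_c(Yk − k_d) − 1] = 58.8 × (1 + 0.0502 × 19.2) / [19.2 × (0.450 × 7.10 − 0.0502) − 1] = 115.5 / 59.38 = 1.945 mg/L.

S ≈ 1.94 mg/L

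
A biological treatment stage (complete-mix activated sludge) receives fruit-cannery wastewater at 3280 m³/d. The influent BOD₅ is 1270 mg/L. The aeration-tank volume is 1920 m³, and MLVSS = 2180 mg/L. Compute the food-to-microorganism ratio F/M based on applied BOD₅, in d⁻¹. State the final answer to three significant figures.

F/M = applied load / biomass = Q·S₀/(V·X) = 3280 × 1270 / (1920 × 2180) = 0.9952 d⁻¹.

F/M ≈ 0.995 d⁻¹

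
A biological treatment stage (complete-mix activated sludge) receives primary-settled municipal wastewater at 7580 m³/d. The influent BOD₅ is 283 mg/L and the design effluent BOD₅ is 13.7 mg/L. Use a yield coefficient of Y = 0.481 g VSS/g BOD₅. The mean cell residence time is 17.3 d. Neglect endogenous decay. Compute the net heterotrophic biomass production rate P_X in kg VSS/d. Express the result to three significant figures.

P_X ≈ 982 kg VSS/d

With endogenous decay neglected, the observed yield equals the true yield: Y_obs = Y = 0.481 g VSS/g BOD₅.
Q·(S₀ − S) = 7580 × (283 − 13.7) × 10⁻³ = 2041 kg/d removed.
Net biomass production P_X = Y_obs × Q·(S₀ − S) = 0.4810 × 2041 = 981.9 kg VSS/d.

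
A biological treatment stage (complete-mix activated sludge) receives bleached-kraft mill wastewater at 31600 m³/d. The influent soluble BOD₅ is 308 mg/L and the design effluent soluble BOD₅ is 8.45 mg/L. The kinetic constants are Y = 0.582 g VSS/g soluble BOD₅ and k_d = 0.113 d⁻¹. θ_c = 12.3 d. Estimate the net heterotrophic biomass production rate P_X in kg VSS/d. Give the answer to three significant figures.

Observed yield with endogenous decay: Y_obs = Y / (1 + k_d·θ_c) = 0.582 / (1 + 0.113 × 12.3) = 0.582 / 2.390 = 0.2435 g VSS/g soluble BOD₅.
ΔS = 308 − 8.45 = 299.6 mg/L, so the substrate removal rate is 31600 × 299.6/1000 = 9466 kg soluble BOD₅/d.
Net biomass production P_X = Y_obs × Q·(S₀ − S) = 0.2435 × 9466 = 2305 kg VSS/d.

P_X ≈ 2310 kg VSS/d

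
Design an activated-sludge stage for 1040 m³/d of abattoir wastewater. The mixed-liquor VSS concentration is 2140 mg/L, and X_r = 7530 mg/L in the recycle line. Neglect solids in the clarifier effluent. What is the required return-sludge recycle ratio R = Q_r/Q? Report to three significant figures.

R ≈ 0.397

Solids balance on the clarifier gives (1+R)X = R·X_r, so R = X/(X_r − X) = 2140 / (7530 − 2140) = 0.3970.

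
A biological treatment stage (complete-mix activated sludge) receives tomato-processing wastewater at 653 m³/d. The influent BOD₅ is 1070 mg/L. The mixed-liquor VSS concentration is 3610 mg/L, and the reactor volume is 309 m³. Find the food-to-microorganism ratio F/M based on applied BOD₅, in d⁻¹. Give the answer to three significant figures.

Food-to-microorganism ratio F/M = Q S₀ / (V X) = 653 × 1070 / (309.0 × 3610) = 0.6264 d⁻¹.

F/M ≈ 0.626 d⁻¹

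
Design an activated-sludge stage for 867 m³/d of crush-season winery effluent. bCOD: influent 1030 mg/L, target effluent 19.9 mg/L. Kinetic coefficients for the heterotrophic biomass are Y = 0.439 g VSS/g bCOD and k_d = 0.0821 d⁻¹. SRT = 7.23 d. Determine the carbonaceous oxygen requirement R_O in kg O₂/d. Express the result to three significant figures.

R_O ≈ 533 kg O₂/d

Correct the yield for decay: Y_obs = Y/(1 + k_d θ_c) = 0.439 / (1 + 0.0821 × 7.23) = 0.439 / 1.594 = 0.2755.
Substrate removed = Q·(S₀ − S) = 867 m³/d × (1030 − 19.9) g/m³ = 8.76×10^5 g/d = 875.8 kg/d.
Biomass synthesised: P_X = Y_obs × 875.8 = 241.3 kg VSS/d.
Carbonaceous O₂ demand = substrate oxidised − cell-mass equivalent = 875.8 − 1.42 × 241.3 = 533.2 kg O₂/d.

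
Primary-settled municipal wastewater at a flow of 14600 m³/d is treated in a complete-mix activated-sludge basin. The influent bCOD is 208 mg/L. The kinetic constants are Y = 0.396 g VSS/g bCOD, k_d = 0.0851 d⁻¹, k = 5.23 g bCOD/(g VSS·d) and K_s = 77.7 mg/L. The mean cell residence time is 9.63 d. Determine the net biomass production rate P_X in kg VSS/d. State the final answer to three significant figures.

For a completely mixed reactor with recycle the Lawrence–McCarty relation gives S = K_s·(1 + k_d·θ_c) / [θ_c·(Y·k − k_d) − 1] = 77.7 × (1 + 0.0851 × 9.63) / [9.63 × (0.396 × 5.23 − 0.0851) − 1] = 141.4 / 18.12 = 7.800 mg/L.
The observed yield is Y_obs = Y/(1 + k_d·θ_c) = 0.396 / (1 + 0.0851 × 9.63) = 0.396 / 1.820 = 0.2176 g VSS per g bCOD removed.
Mass of bCOD removed per day: Q(S₀ − S) = 14600 × 200.2 g/m³ = 2923 kg/d.
So the net sludge growth is P_X = 0.2176 × 2923 = 636.1 kg VSS/d.

P_X ≈ 636 kg VSS/d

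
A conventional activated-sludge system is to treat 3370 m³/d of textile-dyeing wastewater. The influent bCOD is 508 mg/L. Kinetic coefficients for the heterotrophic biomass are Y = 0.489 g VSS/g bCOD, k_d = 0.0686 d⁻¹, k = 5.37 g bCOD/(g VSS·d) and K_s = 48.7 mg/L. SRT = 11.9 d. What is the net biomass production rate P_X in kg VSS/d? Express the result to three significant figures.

From the Monod/SRT balance for a CMAS, S = K_s·(1+k_d θ_c)/[θ_c·(Y k − k_d) − 1] = 48.7 × (1 + 0.0686 × 11.9) / [11.9 × (0.489 × 5.37 − 0.0686) − 1] = 88.46 / 29.43 = 3.005 mg/L.
Observed yield with endogenous decay: Y_obs = Y / (1 + k_d·θ_c) = 0.489 / (1 + 0.0686 × 11.9) = 0.489 / 1.816 = 0.2692 g VSS/g bCOD.
Mass of bCOD removed per day: Q(S₀ − S) = 3370 × 505.0 g/m³ = 1702 kg/d.
Net biomass production P_X = Y_obs × Q·(S₀ − S) = 0.2692 × 1702 = 458.2 kg VSS/d.

P_X ≈ 458 kg VSS/d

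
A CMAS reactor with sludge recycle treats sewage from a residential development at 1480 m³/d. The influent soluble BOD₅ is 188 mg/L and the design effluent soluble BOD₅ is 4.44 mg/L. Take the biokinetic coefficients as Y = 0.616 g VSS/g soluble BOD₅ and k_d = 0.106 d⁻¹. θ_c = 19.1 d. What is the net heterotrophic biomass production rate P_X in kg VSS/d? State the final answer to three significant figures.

P_X ≈ 55.3 kg VSS/d

The observed yield is Y_obs = Y/(1 + k_d·θ_c) = 0.616 / (1 + 0.106 × 19.1) = 0.616 / 3.025 = 0.2037 g VSS per g soluble BOD₅ removed.
ΔS = 188 − 4.44 = 183.6 mg/L, so the substrate removal rate is 1480 × 183.6/1000 = 271.7 kg soluble BOD₅/d.
Biomass produced: P_X = Y_obs·Q·ΔS = 0.2037 × 271.7 ≈ 55.33 kg VSS/d.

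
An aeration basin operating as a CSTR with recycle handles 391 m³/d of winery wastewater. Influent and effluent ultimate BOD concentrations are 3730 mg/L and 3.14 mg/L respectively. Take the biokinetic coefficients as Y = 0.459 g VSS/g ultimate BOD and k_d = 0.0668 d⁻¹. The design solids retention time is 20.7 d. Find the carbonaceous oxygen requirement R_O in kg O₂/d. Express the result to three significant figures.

Y_obs = Y / (1 + k_d θ_c) = 0.459 / (1 + 0.0668 × 20.7) = 0.459 / 2.383 = 0.1926.
Q·(S₀ − S) = 391 × (3730 − 3.14) × 10⁻³ = 1457 kg/d removed.
Net sludge production P_X = 0.1926 × 1457 = 280.7 kg VSS/d.
R_O = Q·ΔS − 1.42 P_X = 1457 − 398.6 = 1059 kg O₂/d.

R_O ≈ 1060 kg O₂/d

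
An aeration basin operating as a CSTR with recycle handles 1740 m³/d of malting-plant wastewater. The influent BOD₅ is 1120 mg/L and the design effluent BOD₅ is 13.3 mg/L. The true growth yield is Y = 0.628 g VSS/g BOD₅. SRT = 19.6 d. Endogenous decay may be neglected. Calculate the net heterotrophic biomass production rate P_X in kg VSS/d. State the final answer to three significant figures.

No decay correction is needed, so Y_obs = Y = 0.628.
Q·(S₀ − S) = 1740 × (1120 − 13.3) × 10⁻³ = 1926 kg/d removed.
Biomass produced: P_X = Y_obs·Q·ΔS = 0.6280 × 1926 ≈ 1209 kg VSS/d.

P_X ≈ 1210 kg VSS/d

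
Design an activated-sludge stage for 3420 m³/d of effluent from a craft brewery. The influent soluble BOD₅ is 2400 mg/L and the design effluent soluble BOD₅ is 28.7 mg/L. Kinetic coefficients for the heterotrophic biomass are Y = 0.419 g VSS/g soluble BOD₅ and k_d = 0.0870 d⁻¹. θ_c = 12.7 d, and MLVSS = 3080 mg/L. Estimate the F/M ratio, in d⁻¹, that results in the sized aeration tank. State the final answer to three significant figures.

Rearranging the biomass balance for a CMAS with decay, V = Y·Q·ΔS·θ_c / [X·(1+k_d θ_c)] = 0.419 × 3420 × (2400 − 28.7) × 12.7 / [3080 × (1 + 0.0870 × 12.7)] = 4.32×10^7 / 6483 = 6657 m³.
Food-to-microorganism ratio F/M = Q S₀ / (V X) = 3420 × 2400 / (6657 × 3080) = 0.4003 d⁻¹.

F/M ≈ 0.400 d⁻¹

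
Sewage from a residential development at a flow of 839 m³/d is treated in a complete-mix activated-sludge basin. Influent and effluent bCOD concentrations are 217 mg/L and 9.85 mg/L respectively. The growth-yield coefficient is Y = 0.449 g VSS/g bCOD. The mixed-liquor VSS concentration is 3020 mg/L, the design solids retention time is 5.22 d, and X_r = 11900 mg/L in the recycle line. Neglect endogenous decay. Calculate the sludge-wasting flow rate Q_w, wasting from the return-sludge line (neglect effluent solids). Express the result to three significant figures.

Biomass mass balance (decay neglected): V·X = Y·Q·(S₀ − S)·θ_c, so V = 0.449 × 839 × (217 − 9.85) × 5.22 / 3020 = 134.9 m³.
Wasting from the return line (neglecting effluent solids): Q_w = V·X / (θ_c·X_r) = 134.9 × 3020 / (5.22 × 11900) = 6.558 m³/d.

Q_w ≈ 6.56 m³/d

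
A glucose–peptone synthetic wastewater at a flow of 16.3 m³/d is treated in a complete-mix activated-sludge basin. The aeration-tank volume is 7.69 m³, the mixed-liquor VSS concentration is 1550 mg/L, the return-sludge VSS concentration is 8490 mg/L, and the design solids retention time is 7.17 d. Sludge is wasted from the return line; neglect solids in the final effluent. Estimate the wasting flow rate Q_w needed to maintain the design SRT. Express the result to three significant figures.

Q_w ≈ 0.196 m³/d

Wasting from the return line (neglecting effluent solids): Q_w = V·X / (θ_c·X_r) = 7.690 × 1550 / (7.17 × 8490) = 0.1958 m³/d.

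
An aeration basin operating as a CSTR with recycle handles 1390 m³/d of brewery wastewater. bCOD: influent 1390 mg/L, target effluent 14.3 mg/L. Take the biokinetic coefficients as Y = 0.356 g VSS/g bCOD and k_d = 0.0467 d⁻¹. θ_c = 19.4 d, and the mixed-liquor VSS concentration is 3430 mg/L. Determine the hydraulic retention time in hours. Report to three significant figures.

τ ≈ 34.9 h

Rearranging the biomass balance for a CMAS with decay, V = Y·Q·ΔS·θ_c / [X·(1+k_d θ_c)] = 0.356 × 1390 × (1390 − 14.3) × 19.4 / [3430 × (1 + 0.0467 × 19.4)] = 1.32×10^7 / 6538 = 2020 m³.
τ = V/Q = 2020/1390 = 1.453 d, or 34.88 h.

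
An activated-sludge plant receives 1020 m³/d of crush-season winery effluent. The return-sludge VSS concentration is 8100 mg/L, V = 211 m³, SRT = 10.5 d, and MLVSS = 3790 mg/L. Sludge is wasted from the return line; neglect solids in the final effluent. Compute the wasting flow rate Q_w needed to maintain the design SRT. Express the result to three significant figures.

Q_w ≈ 9.40 m³/d

Wasting from the return line (neglecting effluent solids): Q_w = V·X / (θ_c·X_r) = 211.0 × 3790 / (10.5 × 8100) = 9.403 m³/d.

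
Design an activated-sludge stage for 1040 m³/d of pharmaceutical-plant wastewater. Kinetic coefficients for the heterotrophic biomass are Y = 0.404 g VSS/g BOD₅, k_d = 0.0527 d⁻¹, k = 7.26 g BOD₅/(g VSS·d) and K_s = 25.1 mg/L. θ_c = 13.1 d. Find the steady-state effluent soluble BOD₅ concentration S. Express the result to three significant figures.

For a completely mixed reactor with recycle the Lawrence–McCarty relation gives S = K_s·(1 + k_d·θ_c) / [θ_c·(Y·k − k_d) − 1] = 25.1 × (1 + 0.0527 × 13.1) / [13.1 × (0.404 × 7.26 − 0.0527) − 1] = 42.43 / 36.73 = 1.155 mg/L.

S ≈ 1.16 mg/L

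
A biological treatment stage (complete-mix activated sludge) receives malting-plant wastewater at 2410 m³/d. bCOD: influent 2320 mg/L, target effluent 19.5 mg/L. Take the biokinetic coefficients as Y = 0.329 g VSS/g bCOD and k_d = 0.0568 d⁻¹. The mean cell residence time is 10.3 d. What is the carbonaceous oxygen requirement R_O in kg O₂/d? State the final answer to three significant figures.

R_O ≈ 3910 kg O₂/d

The observed yield is Y_obs = Y/(1 + k_d·θ_c) = 0.329 / (1 + 0.0568 × 10.3) = 0.329 / 1.585 = 0.2076 g VSS per g bCOD removed.
Mass of bCOD removed per day: Q(S₀ − S) = 2410 × 2300 g/m³ = 5544 kg/d.
P_X = Y_obs·Q·(S₀ − S) = 0.2076 × 5544 = 1151 kg VSS/d.
Carbonaceous O₂ demand = substrate oxidised − cell-mass equivalent = 5544 − 1.42 × 1151 = 3910 kg O₂/d.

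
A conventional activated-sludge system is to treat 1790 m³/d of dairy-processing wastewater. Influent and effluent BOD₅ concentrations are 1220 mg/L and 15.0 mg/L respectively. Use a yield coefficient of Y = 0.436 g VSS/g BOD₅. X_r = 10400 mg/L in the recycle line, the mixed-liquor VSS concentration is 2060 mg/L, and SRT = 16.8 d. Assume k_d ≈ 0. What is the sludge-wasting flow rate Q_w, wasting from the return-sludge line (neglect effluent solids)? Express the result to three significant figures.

Q_w ≈ 90.4 m³/d

With k_d = 0 the design equation reduces to V = Y Q (S₀−S) θ_c / X = 0.436 × 1790 × (1220 − 15.0) × 16.8 / 2060 = 7670 m³.
θ_c = V·X/(Q_w·X_r) when wasting from the recycle, so Q_w = V·X/(θ_c·X_r) = 7670 × 2060 / (16.8 × 10400) = 90.43 m³/d.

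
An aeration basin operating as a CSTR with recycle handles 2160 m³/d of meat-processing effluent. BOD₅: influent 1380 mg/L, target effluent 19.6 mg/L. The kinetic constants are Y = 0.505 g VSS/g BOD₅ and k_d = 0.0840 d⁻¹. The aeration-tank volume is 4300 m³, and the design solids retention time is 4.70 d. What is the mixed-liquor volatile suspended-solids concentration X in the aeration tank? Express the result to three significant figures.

From V·X·(1 + k_d·θ_c) = Y·Q·(S₀ − S)·θ_c: X = 0.505 × 2160 × (1380 − 19.6) × 4.70 / [4300 × (1 + 0.0840 × 4.70)] = 1163 mg/L.

X ≈ 1160 mg/L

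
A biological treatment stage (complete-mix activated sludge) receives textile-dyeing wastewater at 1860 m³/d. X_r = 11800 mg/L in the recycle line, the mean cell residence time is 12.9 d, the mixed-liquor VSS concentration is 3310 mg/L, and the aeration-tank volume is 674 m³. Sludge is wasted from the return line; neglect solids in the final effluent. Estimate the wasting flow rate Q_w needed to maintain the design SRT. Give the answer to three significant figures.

Wasting from the return line (neglecting effluent solids): Q_w = V·X / (θ_c·X_r) = 674.0 × 3310 / (12.9 × 11800) = 14.66 m³/d.

Q_w ≈ 14.7 m³/d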